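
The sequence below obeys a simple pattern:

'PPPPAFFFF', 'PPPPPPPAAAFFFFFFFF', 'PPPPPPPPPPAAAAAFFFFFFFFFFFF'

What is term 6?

PPPPPPPPPPPPPPPPPPPAAAAAAAAAAAFFFFFFFFFFFFFFFFFFFFFFFF

Term n consists of 3n+1 P's, followed by 2n-1 A's, followed by 4n F's (n = 1, 2, …).
Setting n = 6 gives 19, 11, 24 characters in each block.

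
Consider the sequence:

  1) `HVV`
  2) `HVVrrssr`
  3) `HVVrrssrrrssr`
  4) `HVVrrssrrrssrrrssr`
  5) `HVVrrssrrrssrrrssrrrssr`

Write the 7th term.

The strings grow by a fixed suffix rrssr each time.
From HVVrrssrrrssrrrssrrrssr, 2 further steps: HVVrrssrrrssrrrssrrrssr → HVVrrssrrrssrrrssrrrssrrrssr → (answer).

HVVrrssrrrssrrrssrrrssrrrssrrrssr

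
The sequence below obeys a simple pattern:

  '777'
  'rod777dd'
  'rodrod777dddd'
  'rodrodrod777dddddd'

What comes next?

rodrodrodrod777dddddddd

Each term wraps the previous one in rod on the left and dd on the right.
So the next term is rod·rodrodrod777dddddd·dd.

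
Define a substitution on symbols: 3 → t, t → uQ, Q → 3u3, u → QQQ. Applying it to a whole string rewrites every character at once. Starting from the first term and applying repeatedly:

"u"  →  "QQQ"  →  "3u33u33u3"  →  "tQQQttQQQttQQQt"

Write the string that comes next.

Applying the rule to each of the 15 symbols of tQQQttQQQttQQQt gives the pieces uQ 3u3 3u3 3u3 uQ uQ 3u3 3u3 3u3 uQ uQ 3u3 3u3 3u3 uQ, which concatenate to the answer.

uQ3u33u33u3uQuQ3u33u33u3uQuQ3u33u33u3uQ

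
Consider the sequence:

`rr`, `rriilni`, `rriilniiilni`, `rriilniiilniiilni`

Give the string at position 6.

rriilniiilniiilniiilniiilni

Every step adds iilni to the end: s(k+1) = s(k)·iilni.
From rriilniiilniiilni, 2 further steps: rriilniiilniiilni → rriilniiilniiilniiilni → (answer).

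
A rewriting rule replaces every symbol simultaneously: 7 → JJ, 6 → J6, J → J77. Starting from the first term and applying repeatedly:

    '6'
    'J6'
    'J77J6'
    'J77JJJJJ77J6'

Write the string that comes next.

J77JJJJJ77J77J77J77J77JJJJJ77J6

Apply φ to J77JJJJJ77J6 symbol by symbol: J→J77, 7→JJ, 7→JJ, J→J77, J→J77, J→J77, J→J77, J→J77, 7→JJ, 7→JJ, J→J77, 6→J6; joined: J77 JJ JJ J77 J77 J77 J77 J77 JJ JJ J77 J6.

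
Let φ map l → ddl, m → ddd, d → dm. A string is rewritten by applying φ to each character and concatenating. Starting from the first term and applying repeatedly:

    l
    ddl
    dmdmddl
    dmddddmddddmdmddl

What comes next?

Applying the rule to each of the 17 symbols of dmddddmddddmdmddl gives the pieces dm ddd dm dm dm dm ddd dm dm dm dm ddd dm ddd dm dm ddl, which concatenate to the answer.

dmddddmdmdmdmddddmdmdmdmddddmddddmdmddl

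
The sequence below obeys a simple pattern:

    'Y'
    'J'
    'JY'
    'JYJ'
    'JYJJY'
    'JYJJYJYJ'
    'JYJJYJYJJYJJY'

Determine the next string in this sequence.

Each term (from the third on) is the previous term followed by the one before it: term 3 = J·Y = JY.
So term 8 is JYJJYJYJJYJJY·JYJJYJYJ.

JYJJYJYJJYJJYJYJJYJYJ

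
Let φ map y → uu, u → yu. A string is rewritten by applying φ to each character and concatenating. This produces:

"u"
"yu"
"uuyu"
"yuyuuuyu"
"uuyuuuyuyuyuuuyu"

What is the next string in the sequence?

yuyuuuyuyuyuuuyuuuyuuuyuyuyuuuyu

Applying the rule to each of the 16 symbols of uuyuuuyuyuyuuuyu gives the pieces yu yu uu yu yu yu uu yu uu yu uu yu yu yu uu yu, which concatenate to the answer.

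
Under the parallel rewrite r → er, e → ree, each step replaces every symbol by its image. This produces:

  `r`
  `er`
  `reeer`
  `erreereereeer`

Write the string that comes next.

Replace each of the 13 characters of erreereereeer in place — ree er er ree ree er ree ree er ree ree ree er — and concatenate.

reeererreereeerreereeerreereereeer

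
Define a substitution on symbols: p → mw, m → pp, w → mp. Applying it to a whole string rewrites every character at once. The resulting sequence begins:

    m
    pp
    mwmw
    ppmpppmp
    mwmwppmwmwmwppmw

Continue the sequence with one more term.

φ(mwmwppmwmwmwppmw) expands symbol-by-symbol to pp mp pp mp mw mw pp mp pp mp pp mp mw mw pp mp; joining the 16 pieces gives the next term.

ppmpppmpmwmwppmpppmpppmpmwmwppmp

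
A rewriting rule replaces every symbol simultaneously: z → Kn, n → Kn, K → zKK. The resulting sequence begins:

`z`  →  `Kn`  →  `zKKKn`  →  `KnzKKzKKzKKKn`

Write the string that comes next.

Applying the rule to each of the 13 symbols of KnzKKzKKzKKKn gives the pieces zKK Kn Kn zKK zKK Kn zKK zKK Kn zKK zKK zKK Kn, which concatenate to the answer.

zKKKnKnzKKzKKKnzKKzKKKnzKKzKKzKKKn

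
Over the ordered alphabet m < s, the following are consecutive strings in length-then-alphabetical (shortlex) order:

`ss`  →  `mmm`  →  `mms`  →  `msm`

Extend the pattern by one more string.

mss

The successor of msm increments the rightmost position that isn't already s and resets every position after it to m.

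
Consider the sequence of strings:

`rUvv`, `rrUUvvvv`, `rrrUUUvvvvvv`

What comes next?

Term n consists of n r's, followed by n U's, followed by 2n v's (n = 1, 2, …).
For the next term, n = 4, so the run lengths are 4, 4, 8.

rrrrUUUUvvvvvvvv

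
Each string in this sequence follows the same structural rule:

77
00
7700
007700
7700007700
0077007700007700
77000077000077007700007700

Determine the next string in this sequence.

From term 3 onward, concatenate the second-to-last term with the last: 77·00 = 7700, 00·7700 = 007700, …
The next term joins 0077007700007700 and 77000077000077007700007700.

007700770000770077000077000077007700007700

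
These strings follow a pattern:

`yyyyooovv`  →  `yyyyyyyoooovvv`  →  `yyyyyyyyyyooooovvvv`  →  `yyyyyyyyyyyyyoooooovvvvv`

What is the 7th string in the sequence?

The n-th term is 3n+1 y's then n+2 o's then n+1 v's (n = 1, 2, …).
Setting n = 7 gives 22, 9, 8 characters in each block.

yyyyyyyyyyyyyyyyyyyyyyooooooooovvvvvvvv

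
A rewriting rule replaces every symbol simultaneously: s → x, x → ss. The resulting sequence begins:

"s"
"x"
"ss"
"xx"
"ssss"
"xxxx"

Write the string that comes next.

Apply φ to xxxx symbol by symbol: x→ss, x→ss, x→ss, x→ss; joined: ss ss ss ss.

ssssssss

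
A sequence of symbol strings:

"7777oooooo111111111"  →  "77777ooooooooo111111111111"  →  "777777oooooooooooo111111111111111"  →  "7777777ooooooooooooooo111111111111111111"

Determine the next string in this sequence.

Term n consists of n+2 7's, followed by 3n o's, followed by 3n+3 1's, where the shown terms are n = 2, 3, 4, 5.
At n = 6 the blocks have lengths 8, 18, 21.

77777777oooooooooooooooooo111111111111111111111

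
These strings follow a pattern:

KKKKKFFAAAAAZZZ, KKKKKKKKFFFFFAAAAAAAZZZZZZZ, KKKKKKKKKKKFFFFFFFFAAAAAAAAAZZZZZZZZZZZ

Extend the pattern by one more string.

KKKKKKKKKKKKKKFFFFFFFFFFFAAAAAAAAAAAZZZZZZZZZZZZZZZ

Each string has the form K^{3n+2} F^{3n-1} A^{2n+3} Z^{4n-1} (n = 1, 2, …).
At n = 4 the blocks have lengths 14, 11, 11, 15.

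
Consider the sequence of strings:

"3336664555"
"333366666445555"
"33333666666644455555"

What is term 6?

33333333666666666666644444455555555

Term n consists of n+1 3's, followed by 2n-1 6's, followed by n-1 4's, followed by n+1 5's, where the shown terms are n = 2, 3, 4.
For term 6, n = 7, so the run lengths are 8, 13, 6, 8.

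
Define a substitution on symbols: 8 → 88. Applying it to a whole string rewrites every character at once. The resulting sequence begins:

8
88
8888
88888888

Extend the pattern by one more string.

Rewriting each symbol of 88888888: 8→88, 8→88, 8→88, 8→88, 8→88, 8→88, 8→88, 8→88, which concatenates to 88 88 88 88 88 88 88 88.

8888888888888888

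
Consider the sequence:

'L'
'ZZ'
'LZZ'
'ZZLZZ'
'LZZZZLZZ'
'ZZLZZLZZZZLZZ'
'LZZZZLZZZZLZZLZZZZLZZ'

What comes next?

ZZLZZLZZZZLZZLZZZZLZZZZLZZLZZZZLZZ

Each term (from the third on) is the two preceding terms concatenated in order: term 3 = L·ZZ = LZZ.
So term 8 is ZZLZZLZZZZLZZ·LZZZZLZZZZLZZLZZZZLZZ.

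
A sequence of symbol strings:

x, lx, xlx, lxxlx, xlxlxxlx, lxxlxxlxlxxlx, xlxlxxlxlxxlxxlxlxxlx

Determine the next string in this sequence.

From term 3 onward, concatenate the second-to-last term with the last: x·lx = xlx, lx·xlx = lxxlx, …
The next term joins lxxlxxlxlxxlx and xlxlxxlxlxxlxxlxlxxlx.

lxxlxxlxlxxlxxlxlxxlxlxxlxxlxlxxlx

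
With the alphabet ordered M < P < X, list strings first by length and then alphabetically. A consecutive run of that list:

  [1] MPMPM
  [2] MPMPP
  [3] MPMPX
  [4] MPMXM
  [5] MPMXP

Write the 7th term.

Stepping forward 2 times from MPMXP: MPMXP → MPMXX, then the target.

MPPMM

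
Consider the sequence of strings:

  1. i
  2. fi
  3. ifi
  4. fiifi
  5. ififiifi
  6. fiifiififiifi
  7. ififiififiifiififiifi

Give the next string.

From term 3 onward, concatenate the second-to-last term with the last: i·fi = ifi, fi·ifi = fiifi, …
Continuing: fiifiififiifi · ififiififiifiififiifi gives term 8.

fiifiififiifiififiififiifiififiifi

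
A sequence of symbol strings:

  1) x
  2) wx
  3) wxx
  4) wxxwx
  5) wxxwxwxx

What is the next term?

wxxwxwxxwxxwx

From term 3 onward, concatenate the last term with the second-to-last: wx·x = wxx, wxx·wx = wxxwx, …
So term 6 is wxxwxwxx·wxxwx.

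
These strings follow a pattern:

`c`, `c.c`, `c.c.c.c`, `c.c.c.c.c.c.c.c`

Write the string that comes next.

Each string is two copies of the previous one joined by '.'.
Doubling c.c.c.c.c.c.c.c with '.' between the halves:

c.c.c.c.c.c.c.c.c.c.c.c.c.c.c.c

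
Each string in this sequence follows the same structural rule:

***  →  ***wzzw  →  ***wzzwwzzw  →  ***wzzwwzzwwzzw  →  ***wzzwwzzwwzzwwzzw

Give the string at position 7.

Every step adds wzzw to the end: s(k+1) = s(k)·wzzw.
From ***wzzwwzzwwzzwwzzw, 2 further steps: ***wzzwwzzwwzzwwzzw → ***wzzwwzzwwzzwwzzwwzzw → (answer).

***wzzwwzzwwzzwwzzwwzzwwzzw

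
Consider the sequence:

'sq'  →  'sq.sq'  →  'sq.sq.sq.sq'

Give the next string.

s(k+1) = s(k)·.·s(k) — each term doubles the last with '.' between the halves.
One more doubling of sq.sq.sq.sq gives the answer.

sq.sq.sq.sq.sq.sq.sq.sq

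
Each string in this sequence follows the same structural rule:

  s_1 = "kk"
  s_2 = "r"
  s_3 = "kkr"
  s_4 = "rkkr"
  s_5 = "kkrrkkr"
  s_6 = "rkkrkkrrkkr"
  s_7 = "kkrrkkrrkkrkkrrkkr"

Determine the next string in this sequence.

rkkrkkrrkkrkkrrkkrrkkrkkrrkkr

Each term (from the third on) is the two preceding terms concatenated in order: term 3 = kk·r = kkr.
So term 8 is rkkrkkrrkkr·kkrrkkrrkkrkkrrkkr.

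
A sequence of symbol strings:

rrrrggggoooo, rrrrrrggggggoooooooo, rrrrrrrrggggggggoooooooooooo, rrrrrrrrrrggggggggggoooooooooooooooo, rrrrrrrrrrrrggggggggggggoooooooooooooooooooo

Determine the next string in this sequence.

Term n consists of 2n+2 r's, followed by 2n+2 g's, followed by 4n o's (n = 1, 2, …).
At n = 6 the blocks have lengths 14, 14, 24.

rrrrrrrrrrrrrrggggggggggggggoooooooooooooooooooooooo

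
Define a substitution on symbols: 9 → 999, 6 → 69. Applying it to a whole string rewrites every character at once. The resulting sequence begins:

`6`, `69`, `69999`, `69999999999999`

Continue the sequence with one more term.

69999999999999999999999999999999999999999

Applying the rule to each of the 14 symbols of 69999999999999 gives the pieces 69 999 999 999 999 999 999 999 999 999 999 999 999 999, which concatenate to the answer.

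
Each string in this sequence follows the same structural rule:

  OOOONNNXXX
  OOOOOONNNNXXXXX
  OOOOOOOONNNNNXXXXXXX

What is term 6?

Reading off run lengths: O runs 4, 6, 8; N runs 3, 4, 5; X runs 3, 5, 7 — each is linear in n, where the shown terms are n = 2, 3, 4.
For term 6, n = 7, so the run lengths are 14, 8, 13.

OOOOOOOOOOOOOONNNNNNNNXXXXXXXXXXXXX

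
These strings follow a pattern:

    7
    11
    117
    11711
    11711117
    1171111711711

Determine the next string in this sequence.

117111171171111711117

Each term (from the third on) is the previous term followed by the one before it: term 3 = 11·7 = 117.
So term 7 is 1171111711711·11711117.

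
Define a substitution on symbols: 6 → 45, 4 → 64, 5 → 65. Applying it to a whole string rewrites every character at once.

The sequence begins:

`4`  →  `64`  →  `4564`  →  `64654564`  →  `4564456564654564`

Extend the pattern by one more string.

64654564646545654564456564654564

Applying the rule to each of the 16 symbols of 4564456564654564 gives the pieces 64 65 45 64 64 65 45 65 45 64 45 65 64 65 45 64, which concatenate to the answer.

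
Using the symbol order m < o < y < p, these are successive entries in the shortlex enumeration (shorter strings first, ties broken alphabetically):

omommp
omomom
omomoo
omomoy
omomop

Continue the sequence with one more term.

omomym

The successor of omomop increments the rightmost position that isn't already p and resets every position after it to m.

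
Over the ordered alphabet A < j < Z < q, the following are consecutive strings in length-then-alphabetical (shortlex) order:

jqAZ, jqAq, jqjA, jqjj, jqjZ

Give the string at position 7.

jqZA

Advancing 2 positions from jqjZ through jqjZ → jqjq reaches term 7.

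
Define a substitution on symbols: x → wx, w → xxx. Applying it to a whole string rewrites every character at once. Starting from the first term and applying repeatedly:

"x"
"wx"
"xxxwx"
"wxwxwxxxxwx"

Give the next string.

xxxwxxxxwxxxxwxwxwxwxxxxwx

Expanding wxwxwxxxxwx: w→xxx, x→wx, w→xxx, x→wx, w→xxx, x→wx, x→wx, x→wx, x→wx, w→xxx, x→wx. Concatenated: xxx wx xxx wx xxx wx wx wx wx xxx wx.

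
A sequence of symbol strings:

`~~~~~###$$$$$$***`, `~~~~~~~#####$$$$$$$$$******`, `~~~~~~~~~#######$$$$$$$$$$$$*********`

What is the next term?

Each string has the form ~^{2n+3} #^{2n+1} $^{3n+3} *^{3n} (n = 1, 2, …).
For the next term, n = 4, so the run lengths are 11, 9, 15, 12.

~~~~~~~~~~~#########$$$$$$$$$$$$$$$************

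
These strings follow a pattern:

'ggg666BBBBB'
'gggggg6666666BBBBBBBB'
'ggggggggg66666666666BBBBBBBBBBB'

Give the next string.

Term n consists of 3n g's, followed by 4n-1 6's, followed by 3n+2 B's (n = 1, 2, …).
Setting n = 4 gives 12, 15, 14 characters in each block.

gggggggggggg666666666666666BBBBBBBBBBBBBB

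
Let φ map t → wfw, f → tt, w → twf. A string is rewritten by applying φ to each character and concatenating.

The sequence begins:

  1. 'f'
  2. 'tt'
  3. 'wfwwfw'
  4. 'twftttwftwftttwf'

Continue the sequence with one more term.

Rewriting the 16 symbols of twftttwftwftttwf one by one yields wfw twf tt wfw wfw wfw twf tt wfw twf tt wfw wfw wfw twf tt; concatenated:

wfwtwfttwfwwfwwfwtwfttwfwtwfttwfwwfwwfwtwftt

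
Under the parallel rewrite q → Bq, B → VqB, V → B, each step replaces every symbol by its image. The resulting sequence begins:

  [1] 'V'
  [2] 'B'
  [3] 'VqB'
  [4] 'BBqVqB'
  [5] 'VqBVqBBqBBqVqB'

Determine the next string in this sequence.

Rewriting the 14 symbols of VqBVqBBqBBqVqB one by one yields B Bq VqB B Bq VqB VqB Bq VqB VqB Bq B Bq VqB; concatenated:

BBqVqBBBqVqBVqBBqVqBVqBBqBBqVqB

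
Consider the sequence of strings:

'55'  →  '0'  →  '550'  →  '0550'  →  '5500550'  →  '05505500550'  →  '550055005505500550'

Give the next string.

This is a Fibonacci-style word recurrence s(k) = s(k−2)·s(k−1): e.g. 55·0 = 550.
So term 8 is 05505500550·550055005505500550.

05505500550550055005505500550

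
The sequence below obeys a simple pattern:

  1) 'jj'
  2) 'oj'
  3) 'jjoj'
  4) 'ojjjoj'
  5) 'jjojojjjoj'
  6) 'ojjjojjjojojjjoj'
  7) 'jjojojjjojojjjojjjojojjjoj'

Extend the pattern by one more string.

ojjjojjjojojjjojjjojojjjojojjjojjjojojjjoj

This is a Fibonacci-style word recurrence s(k) = s(k−2)·s(k−1): e.g. jj·oj = jjoj.
Continuing: ojjjojjjojojjjoj · jjojojjjojojjjojjjojojjjoj gives term 8.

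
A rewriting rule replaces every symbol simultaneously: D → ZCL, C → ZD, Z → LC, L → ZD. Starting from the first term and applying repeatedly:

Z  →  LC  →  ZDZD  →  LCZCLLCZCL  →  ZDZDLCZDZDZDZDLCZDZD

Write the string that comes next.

LCZCLLCZCLZDZDLCZCLLCZCLLCZCLLCZCLZDZDLCZCLLCZCL

Replace each of the 20 characters of ZDZDLCZDZDZDZDLCZDZD in place — LC ZCL LC ZCL ZD ZD LC ZCL LC ZCL LC ZCL LC ZCL ZD ZD LC ZCL LC ZCL — and concatenate.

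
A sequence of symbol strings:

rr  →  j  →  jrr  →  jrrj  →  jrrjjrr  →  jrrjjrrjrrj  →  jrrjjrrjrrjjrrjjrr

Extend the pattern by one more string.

jrrjjrrjrrjjrrjjrrjrrjjrrjrrj

Each term (from the third on) is the previous term followed by the one before it: term 3 = j·rr = jrr.
Continuing: jrrjjrrjrrjjrrjjrr · jrrjjrrjrrj gives term 8.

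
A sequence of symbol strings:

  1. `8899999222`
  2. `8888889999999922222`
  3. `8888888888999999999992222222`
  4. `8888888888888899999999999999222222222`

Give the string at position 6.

8888888888888888888888999999999999999999992222222222222

Term n consists of 4n-2 8's, followed by 3n+2 9's, followed by 2n+1 2's (n = 1, 2, …).
Setting n = 6 gives 22, 20, 13 characters in each block.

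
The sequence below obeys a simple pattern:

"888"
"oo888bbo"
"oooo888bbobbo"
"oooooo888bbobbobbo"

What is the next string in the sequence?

Every step adds oo to the front and bbo to the end of the previous string.
Applying this once more to oooooo888bbobbobbo:

oooooooo888bbobbobbobbo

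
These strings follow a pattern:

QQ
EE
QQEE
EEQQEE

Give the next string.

This is a Fibonacci-style word recurrence s(k) = s(k−2)·s(k−1): e.g. QQ·EE = QQEE.
Continuing: QQEE · EEQQEE gives term 5.

QQEEEEQQEE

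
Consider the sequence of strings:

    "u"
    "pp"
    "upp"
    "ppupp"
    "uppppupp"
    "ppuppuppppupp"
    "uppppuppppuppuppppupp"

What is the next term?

This is a Fibonacci-style word recurrence s(k) = s(k−2)·s(k−1): e.g. u·pp = upp.
Continuing: ppuppuppppupp · uppppuppppuppuppppupp gives term 8.

ppuppuppppuppuppppuppppuppuppppupp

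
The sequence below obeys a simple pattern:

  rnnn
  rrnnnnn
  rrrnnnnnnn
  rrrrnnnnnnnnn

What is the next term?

Each string has the form r^{n} n^{2n+1} (n = 1, 2, …).
At n = 5 the blocks have lengths 5, 11.

rrrrrnnnnnnnnnnn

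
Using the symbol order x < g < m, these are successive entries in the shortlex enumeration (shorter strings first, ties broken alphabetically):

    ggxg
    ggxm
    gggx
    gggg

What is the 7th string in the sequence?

Continuing the enumeration 3 steps past gggg: gggg → gggm → ggmx → (answer).

ggmg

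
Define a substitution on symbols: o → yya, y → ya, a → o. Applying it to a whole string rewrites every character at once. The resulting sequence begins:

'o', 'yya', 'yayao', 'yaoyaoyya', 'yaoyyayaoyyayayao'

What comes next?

Applying the rule to each of the 17 symbols of yaoyyayaoyyayayao gives the pieces ya o yya ya ya o ya o yya ya ya o ya o ya o yya, which concatenate to the answer.

yaoyyayayaoyaoyyayayaoyaoyaoyya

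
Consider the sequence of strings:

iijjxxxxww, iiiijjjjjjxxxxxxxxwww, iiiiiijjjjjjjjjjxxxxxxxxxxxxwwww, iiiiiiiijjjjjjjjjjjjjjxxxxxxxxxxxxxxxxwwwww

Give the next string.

iiiiiiiiiijjjjjjjjjjjjjjjjjjxxxxxxxxxxxxxxxxxxxxwwwwww

Term n consists of 2n i's, followed by 4n-2 j's, followed by 4n x's, followed by n+1 w's (n = 1, 2, …).
At n = 5 the blocks have lengths 10, 18, 20, 6.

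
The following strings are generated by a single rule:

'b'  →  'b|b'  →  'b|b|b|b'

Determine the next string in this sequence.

b|b|b|b|b|b|b|b

Every step duplicates the string with '|' between the halves.
So the next term is two copies of b|b|b|b with '|' between the halves.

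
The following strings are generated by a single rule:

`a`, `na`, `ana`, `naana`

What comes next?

From term 3 onward, concatenate the second-to-last term with the last: a·na = ana, na·ana = naana, …
So term 5 is ana·naana.

ananaana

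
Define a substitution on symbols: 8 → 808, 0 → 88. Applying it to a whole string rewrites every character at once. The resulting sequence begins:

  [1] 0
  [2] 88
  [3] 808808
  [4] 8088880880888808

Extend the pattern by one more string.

80888808808808808888088088880880880880888808

φ(8088880880888808) expands symbol-by-symbol to 808 88 808 808 808 808 88 808 808 88 808 808 808 808 88 808; joining the 16 pieces gives the next term.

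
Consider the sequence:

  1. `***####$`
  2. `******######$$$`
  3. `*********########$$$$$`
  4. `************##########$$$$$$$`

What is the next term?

The n-th term is 3n *'s then 2n+2 #'s then 2n-1 $'s (n = 1, 2, …).
At n = 5 the blocks have lengths 15, 12, 9.

***************############$$$$$$$$$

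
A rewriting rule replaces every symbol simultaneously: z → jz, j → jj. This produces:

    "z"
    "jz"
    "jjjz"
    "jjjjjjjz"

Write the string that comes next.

jjjjjjjjjjjjjjjz

Rewriting each symbol of jjjjjjjz: j→jj, j→jj, j→jj, j→jj, j→jj, j→jj, j→jj, z→jz, which concatenates to jj jj jj jj jj jj jj jz.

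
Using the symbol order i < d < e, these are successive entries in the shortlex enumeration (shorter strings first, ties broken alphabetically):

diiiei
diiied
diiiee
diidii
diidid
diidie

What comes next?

Treat diidie as a base-3 numeral over the given alphabet and add one, carrying through any trailing e's.

diiddi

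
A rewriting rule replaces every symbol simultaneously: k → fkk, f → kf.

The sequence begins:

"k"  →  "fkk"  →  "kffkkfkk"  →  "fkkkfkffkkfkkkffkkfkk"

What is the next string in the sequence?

kffkkfkkfkkkffkkkfkffkkfkkkffkkfkkfkkkfkffkkfkkkffkkfkk

Applying the rule to each of the 21 symbols of fkkkfkffkkfkkkffkkfkk gives the pieces kf fkk fkk fkk kf fkk kf kf fkk fkk kf fkk fkk fkk kf kf fkk fkk kf fkk fkk, which concatenate to the answer.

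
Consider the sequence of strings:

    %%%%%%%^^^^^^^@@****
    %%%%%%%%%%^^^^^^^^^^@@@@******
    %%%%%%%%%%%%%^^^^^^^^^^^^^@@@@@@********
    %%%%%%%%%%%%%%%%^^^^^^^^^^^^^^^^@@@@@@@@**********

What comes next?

%%%%%%%%%%%%%%%%%%%^^^^^^^^^^^^^^^^^^^@@@@@@@@@@************

The n-th term is 3n+1 %'s then 3n+1 ^'s then 2n-2 @'s then 2n *'s, where the shown terms are n = 2, 3, 4, 5.
Setting n = 6 gives 19, 19, 10, 12 characters in each block.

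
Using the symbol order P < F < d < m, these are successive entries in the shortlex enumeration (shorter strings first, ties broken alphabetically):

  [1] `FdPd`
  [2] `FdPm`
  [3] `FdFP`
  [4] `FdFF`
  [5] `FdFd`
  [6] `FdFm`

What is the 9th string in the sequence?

Advancing 3 positions from FdFm through FdFm → FddP → FddF reaches term 9.

Fddd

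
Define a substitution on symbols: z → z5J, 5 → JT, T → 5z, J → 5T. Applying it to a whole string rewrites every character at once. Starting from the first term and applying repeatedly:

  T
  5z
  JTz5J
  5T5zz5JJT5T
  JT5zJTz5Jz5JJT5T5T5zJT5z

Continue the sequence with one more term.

Rewriting the 24 symbols of JT5zJTz5Jz5JJT5T5T5zJT5z one by one yields 5T 5z JT z5J 5T 5z z5J JT 5T z5J JT 5T 5T 5z JT 5z JT 5z JT z5J 5T 5z JT z5J; concatenated:

5T5zJTz5J5T5zz5JJT5Tz5JJT5T5T5zJT5zJT5zJTz5J5T5zJTz5J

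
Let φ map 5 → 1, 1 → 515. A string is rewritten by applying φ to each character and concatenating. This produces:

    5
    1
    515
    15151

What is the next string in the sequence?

Rewriting each symbol of 15151: 1→515, 5→1, 1→515, 5→1, 1→515, which concatenates to 515 1 515 1 515.

51515151515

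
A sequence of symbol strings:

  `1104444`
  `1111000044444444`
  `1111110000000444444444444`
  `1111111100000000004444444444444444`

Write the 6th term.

1111111111110000000000000000444444444444444444444444

The n-th term is 2n 1's then 3n-2 0's then 4n 4's (n = 1, 2, …).
For term 6, n = 6, so the run lengths are 12, 16, 24.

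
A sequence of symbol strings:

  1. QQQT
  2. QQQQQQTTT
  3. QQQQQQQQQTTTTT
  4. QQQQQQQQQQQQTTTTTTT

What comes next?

Each string has the form Q^{3n} T^{2n-1} (n = 1, 2, …).
Setting n = 5 gives 15, 9 characters in each block.

QQQQQQQQQQQQQQQTTTTTTTTT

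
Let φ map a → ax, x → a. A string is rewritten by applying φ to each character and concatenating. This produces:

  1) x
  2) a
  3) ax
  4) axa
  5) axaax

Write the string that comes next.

Expanding axaax: a→ax, x→a, a→ax, a→ax, x→a. Concatenated: ax a ax ax a.

axaaxaxa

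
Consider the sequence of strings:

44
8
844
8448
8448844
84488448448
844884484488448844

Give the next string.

From term 3 onward, concatenate the last term with the second-to-last: 8·44 = 844, 844·8 = 8448, …
Continuing: 844884484488448844 · 84488448448 gives term 8.

84488448448844884484488448448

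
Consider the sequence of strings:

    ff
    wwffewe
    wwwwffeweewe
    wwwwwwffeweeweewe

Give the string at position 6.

wwwwwwwwwwffeweeweeweeweewe

Each term wraps the previous one in ww on the left and ewe on the right.
From wwwwwwffeweeweewe, 2 further steps: wwwwwwffeweeweewe → wwwwwwwwffeweeweeweewe → (answer).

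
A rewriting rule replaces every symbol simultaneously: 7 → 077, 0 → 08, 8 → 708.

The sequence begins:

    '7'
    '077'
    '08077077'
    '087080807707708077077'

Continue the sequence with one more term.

Replace each of the 21 characters of 087080807707708077077 in place — 08 708 077 08 708 08 708 08 077 077 08 077 077 08 708 08 077 077 08 077 077 — and concatenate.

0870807708708087080807707708077077087080807707708077077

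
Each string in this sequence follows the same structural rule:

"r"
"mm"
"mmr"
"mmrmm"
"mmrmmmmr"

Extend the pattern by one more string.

From term 3 onward, concatenate the last term with the second-to-last: mm·r = mmr, mmr·mm = mmrmm, …
So term 6 is mmrmmmmr·mmrmm.

mmrmmmmrmmrmm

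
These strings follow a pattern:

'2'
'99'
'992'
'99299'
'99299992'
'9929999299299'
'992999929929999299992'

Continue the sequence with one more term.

9929999299299992999929929999299299

From term 3 onward, concatenate the last term with the second-to-last: 99·2 = 992, 992·99 = 99299, …
The next term joins 992999929929999299992 and 9929999299299.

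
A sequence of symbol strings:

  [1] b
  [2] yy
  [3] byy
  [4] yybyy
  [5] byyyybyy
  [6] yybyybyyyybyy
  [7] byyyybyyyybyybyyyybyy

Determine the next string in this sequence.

yybyybyyyybyybyyyybyyyybyybyyyybyy

Each term (from the third on) is the two preceding terms concatenated in order: term 3 = b·yy = byy.
Continuing: yybyybyyyybyy · byyyybyyyybyybyyyybyy gives term 8.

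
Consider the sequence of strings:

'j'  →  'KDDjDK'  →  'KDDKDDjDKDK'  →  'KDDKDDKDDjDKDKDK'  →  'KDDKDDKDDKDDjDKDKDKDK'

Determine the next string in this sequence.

KDDKDDKDDKDDKDDjDKDKDKDKDK

Every step adds KDD to the front and DK to the end of the previous string.
One more step from KDDKDDKDDKDDjDKDKDKDK gives the answer.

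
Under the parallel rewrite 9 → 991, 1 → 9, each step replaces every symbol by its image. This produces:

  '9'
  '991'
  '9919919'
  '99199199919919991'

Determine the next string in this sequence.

99199199919919991991991999199199919919919

φ(99199199919919991) expands symbol-by-symbol to 991 991 9 991 991 9 991 991 991 9 991 991 9 991 991 991 9; joining the 17 pieces gives the next term.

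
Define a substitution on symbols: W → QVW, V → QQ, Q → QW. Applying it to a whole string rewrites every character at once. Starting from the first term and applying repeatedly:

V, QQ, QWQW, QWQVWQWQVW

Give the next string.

QWQVWQWQQQVWQWQVWQWQQQVW

Rewriting each symbol of QWQVWQWQVW: Q→QW, W→QVW, Q→QW, V→QQ, W→QVW, Q→QW, W→QVW, Q→QW, V→QQ, W→QVW, which concatenates to QW QVW QW QQ QVW QW QVW QW QQ QVW.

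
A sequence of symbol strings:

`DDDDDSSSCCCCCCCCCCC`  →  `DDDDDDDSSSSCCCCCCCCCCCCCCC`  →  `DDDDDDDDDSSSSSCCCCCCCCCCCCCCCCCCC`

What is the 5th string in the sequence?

Reading off run lengths: D runs 5, 7, 9; S runs 3, 4, 5; C runs 11, 15, 19 — each is linear in n, where the shown terms are n = 2, 3, 4.
For term 5, n = 6, so the run lengths are 13, 7, 27.

DDDDDDDDDDDDDSSSSSSSCCCCCCCCCCCCCCCCCCCCCCCCCCC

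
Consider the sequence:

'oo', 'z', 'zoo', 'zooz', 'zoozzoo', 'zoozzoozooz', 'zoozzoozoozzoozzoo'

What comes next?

Each term (from the third on) is the previous term followed by the one before it: term 3 = z·oo = zoo.
So term 8 is zoozzoozoozzoozzoo·zoozzoozooz.

zoozzoozoozzoozzoozoozzoozooz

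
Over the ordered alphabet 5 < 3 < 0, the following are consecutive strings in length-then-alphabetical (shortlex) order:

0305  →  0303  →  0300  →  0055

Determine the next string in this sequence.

0053

Treat 0055 as a base-3 numeral over the given alphabet and add one, carrying through any trailing 0's.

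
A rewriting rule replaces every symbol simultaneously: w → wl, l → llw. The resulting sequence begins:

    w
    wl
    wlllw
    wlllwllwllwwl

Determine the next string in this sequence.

wlllwllwllwwlllwllwwlllwllwwlwlllw

φ(wlllwllwllwwl) expands symbol-by-symbol to wl llw llw llw wl llw llw wl llw llw wl wl llw; joining the 13 pieces gives the next term.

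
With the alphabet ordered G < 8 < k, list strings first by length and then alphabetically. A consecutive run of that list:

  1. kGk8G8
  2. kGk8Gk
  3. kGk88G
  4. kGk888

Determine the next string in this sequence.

kGk88k

The successor of kGk888 increments the rightmost position that isn't already k and resets every position after it to G.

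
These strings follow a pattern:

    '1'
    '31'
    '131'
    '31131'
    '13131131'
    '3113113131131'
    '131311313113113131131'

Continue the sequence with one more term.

From term 3 onward, concatenate the second-to-last term with the last: 1·31 = 131, 31·131 = 31131, …
So term 8 is 3113113131131·131311313113113131131.

3113113131131131311313113113131131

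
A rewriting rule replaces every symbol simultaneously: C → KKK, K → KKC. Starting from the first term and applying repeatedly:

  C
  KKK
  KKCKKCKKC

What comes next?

KKCKKCKKKKKCKKCKKKKKCKKCKKK

Expanding KKCKKCKKC: K→KKC, K→KKC, C→KKK, K→KKC, K→KKC, C→KKK, K→KKC, K→KKC, C→KKK. Concatenated: KKC KKC KKK KKC KKC KKK KKC KKC KKK.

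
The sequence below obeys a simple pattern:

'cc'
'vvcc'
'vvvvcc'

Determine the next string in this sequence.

Each term is the previous one with vv prepended.
One more step from vvvvcc gives the answer.

vvvvvvcc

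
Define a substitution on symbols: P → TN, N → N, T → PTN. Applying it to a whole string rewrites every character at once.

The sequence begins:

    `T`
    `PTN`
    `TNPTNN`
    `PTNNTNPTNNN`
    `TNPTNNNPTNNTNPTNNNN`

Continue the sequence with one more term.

PTNNTNPTNNNNTNPTNNNPTNNTNPTNNNNN

Applying the rule to each of the 19 symbols of TNPTNNNPTNNTNPTNNNN gives the pieces PTN N TN PTN N N N TN PTN N N PTN N TN PTN N N N N, which concatenate to the answer.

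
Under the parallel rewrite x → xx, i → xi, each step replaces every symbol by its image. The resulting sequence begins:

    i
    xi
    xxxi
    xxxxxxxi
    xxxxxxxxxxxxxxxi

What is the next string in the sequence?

Replace each of the 16 characters of xxxxxxxxxxxxxxxi in place — xx xx xx xx xx xx xx xx xx xx xx xx xx xx xx xi — and concatenate.

xxxxxxxxxxxxxxxxxxxxxxxxxxxxxxxi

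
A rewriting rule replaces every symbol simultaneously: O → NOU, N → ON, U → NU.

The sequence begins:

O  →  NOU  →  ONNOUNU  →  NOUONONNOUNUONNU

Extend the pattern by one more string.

φ(NOUONONNOUNUONNU) expands symbol-by-symbol to ON NOU NU NOU ON NOU ON ON NOU NU ON NU NOU ON ON NU; joining the 16 pieces gives the next term.

ONNOUNUNOUONNOUONONNOUNUONNUNOUONONNU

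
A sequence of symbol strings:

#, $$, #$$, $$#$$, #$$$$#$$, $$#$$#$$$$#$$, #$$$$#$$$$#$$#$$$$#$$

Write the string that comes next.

Each term (from the third on) is the two preceding terms concatenated in order: term 3 = #·$$ = #$$.
Continuing: $$#$$#$$$$#$$ · #$$$$#$$$$#$$#$$$$#$$ gives term 8.

$$#$$#$$$$#$$#$$$$#$$$$#$$#$$$$#$$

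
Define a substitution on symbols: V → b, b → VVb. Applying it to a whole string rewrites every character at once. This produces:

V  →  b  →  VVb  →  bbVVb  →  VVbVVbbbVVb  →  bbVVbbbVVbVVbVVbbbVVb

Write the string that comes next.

VVbVVbbbVVbVVbVVbbbVVbbbVVbbbVVbVVbVVbbbVVb

Replace each of the 21 characters of bbVVbbbVVbVVbVVbbbVVb in place — VVb VVb b b VVb VVb VVb b b VVb b b VVb b b VVb VVb VVb b b VVb — and concatenate.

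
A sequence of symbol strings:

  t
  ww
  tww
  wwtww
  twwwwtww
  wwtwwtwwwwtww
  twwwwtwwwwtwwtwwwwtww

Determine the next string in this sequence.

wwtwwtwwwwtwwtwwwwtwwwwtwwtwwwwtww

This is a Fibonacci-style word recurrence s(k) = s(k−2)·s(k−1): e.g. t·ww = tww.
Continuing: wwtwwtwwwwtww · twwwwtwwwwtwwtwwwwtww gives term 8.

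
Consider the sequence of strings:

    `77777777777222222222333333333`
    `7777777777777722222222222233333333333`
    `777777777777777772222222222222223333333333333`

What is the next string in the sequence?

77777777777777777777222222222222222222333333333333333

Term n consists of 3n+2 7's, followed by 3n 2's, followed by 2n+3 3's, where the shown terms are n = 3, 4, 5.
For the next term, n = 6, so the run lengths are 20, 18, 15.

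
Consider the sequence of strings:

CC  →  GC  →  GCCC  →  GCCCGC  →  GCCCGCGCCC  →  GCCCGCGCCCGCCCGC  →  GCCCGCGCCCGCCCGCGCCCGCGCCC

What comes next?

GCCCGCGCCCGCCCGCGCCCGCGCCCGCCCGCGCCCGCCCGC

Each term (from the third on) is the previous term followed by the one before it: term 3 = GC·CC = GCCC.
Continuing: GCCCGCGCCCGCCCGCGCCCGCGCCC · GCCCGCGCCCGCCCGC gives term 8.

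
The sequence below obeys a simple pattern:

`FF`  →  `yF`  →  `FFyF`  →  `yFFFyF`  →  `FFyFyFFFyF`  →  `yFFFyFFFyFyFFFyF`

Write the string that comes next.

From term 3 onward, concatenate the second-to-last term with the last: FF·yF = FFyF, yF·FFyF = yFFFyF, …
Continuing: FFyFyFFFyF · yFFFyFFFyFyFFFyF gives term 7.

FFyFyFFFyFyFFFyFFFyFyFFFyF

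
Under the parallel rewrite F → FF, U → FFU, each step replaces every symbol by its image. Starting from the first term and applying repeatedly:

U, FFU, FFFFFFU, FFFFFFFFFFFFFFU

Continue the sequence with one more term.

FFFFFFFFFFFFFFFFFFFFFFFFFFFFFFU

Replace each of the 15 characters of FFFFFFFFFFFFFFU in place — FF FF FF FF FF FF FF FF FF FF FF FF FF FF FFU — and concatenate.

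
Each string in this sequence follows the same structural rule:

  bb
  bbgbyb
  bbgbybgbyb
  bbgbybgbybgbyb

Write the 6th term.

The strings grow by a fixed suffix gbyb each time.
From bbgbybgbybgbyb, 2 further steps: bbgbybgbybgbyb → bbgbybgbybgbybgbyb → (answer).

bbgbybgbybgbybgbybgbyb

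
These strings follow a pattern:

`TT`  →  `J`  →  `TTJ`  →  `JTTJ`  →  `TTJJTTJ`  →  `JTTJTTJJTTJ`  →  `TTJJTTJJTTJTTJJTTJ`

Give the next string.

JTTJTTJJTTJTTJJTTJJTTJTTJJTTJ

Each term (from the third on) is the two preceding terms concatenated in order: term 3 = TT·J = TTJ.
Continuing: JTTJTTJJTTJ · TTJJTTJJTTJTTJJTTJ gives term 8.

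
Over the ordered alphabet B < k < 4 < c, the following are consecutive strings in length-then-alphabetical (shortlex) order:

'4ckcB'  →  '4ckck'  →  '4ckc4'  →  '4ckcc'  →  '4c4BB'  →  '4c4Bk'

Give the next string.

4c4B4

The successor of 4c4Bk increments the rightmost position that isn't already c and resets every position after it to B.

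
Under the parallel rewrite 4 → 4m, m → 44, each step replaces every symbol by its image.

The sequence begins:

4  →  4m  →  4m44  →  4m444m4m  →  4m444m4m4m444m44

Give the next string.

φ(4m444m4m4m444m44) expands symbol-by-symbol to 4m 44 4m 4m 4m 44 4m 44 4m 44 4m 4m 4m 44 4m 4m; joining the 16 pieces gives the next term.

4m444m4m4m444m444m444m4m4m444m4m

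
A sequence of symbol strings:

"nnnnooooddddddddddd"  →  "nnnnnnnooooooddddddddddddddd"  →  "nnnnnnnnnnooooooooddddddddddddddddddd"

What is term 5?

Reading off run lengths: n runs 4, 7, 10; o runs 4, 6, 8; d runs 11, 15, 19 — each is linear in n, where the shown terms are n = 2, 3, 4.
Setting n = 6 gives 16, 12, 27 characters in each block.

nnnnnnnnnnnnnnnnooooooooooooddddddddddddddddddddddddddd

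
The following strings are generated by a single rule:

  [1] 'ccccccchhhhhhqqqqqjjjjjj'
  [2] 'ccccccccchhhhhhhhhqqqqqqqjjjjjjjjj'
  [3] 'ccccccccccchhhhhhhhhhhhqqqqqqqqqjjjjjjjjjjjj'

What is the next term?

ccccccccccccchhhhhhhhhhhhhhhqqqqqqqqqqqjjjjjjjjjjjjjjj

Term n consists of 2n+3 c's, followed by 3n h's, followed by 2n+1 q's, followed by 3n j's, where the shown terms are n = 2, 3, 4.
Setting n = 5 gives 13, 15, 11, 15 characters in each block.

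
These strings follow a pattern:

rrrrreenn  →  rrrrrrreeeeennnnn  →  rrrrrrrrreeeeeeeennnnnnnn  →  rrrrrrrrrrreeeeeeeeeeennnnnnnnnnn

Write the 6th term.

rrrrrrrrrrrrrrreeeeeeeeeeeeeeeeennnnnnnnnnnnnnnnn

Each string has the form r^{2n+3} e^{3n-1} n^{3n-1} (n = 1, 2, …).
Setting n = 6 gives 15, 17, 17 characters in each block.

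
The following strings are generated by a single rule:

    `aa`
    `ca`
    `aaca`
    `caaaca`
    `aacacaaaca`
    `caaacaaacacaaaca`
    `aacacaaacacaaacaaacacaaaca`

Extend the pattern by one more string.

caaacaaacacaaacaaacacaaacacaaacaaacacaaaca

This is a Fibonacci-style word recurrence s(k) = s(k−2)·s(k−1): e.g. aa·ca = aaca.
Continuing: caaacaaacacaaaca · aacacaaacacaaacaaacacaaaca gives term 8.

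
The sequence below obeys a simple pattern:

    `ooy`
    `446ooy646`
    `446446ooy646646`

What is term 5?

446446446446ooy646646646646

Each term wraps the previous one in 446 on the left and 646 on the right.
From 446446ooy646646, 2 further steps: 446446ooy646646 → 446446446ooy646646646 → (answer).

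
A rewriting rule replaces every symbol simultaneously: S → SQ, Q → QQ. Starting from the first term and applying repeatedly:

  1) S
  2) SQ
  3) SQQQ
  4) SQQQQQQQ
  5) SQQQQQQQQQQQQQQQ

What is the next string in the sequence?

Rewriting the 16 symbols of SQQQQQQQQQQQQQQQ one by one yields SQ QQ QQ QQ QQ QQ QQ QQ QQ QQ QQ QQ QQ QQ QQ QQ; concatenated:

SQQQQQQQQQQQQQQQQQQQQQQQQQQQQQQQ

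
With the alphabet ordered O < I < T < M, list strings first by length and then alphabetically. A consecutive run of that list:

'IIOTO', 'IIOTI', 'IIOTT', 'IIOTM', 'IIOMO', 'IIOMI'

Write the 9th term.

IIIOO

Stepping forward 3 times from IIOMI: IIOMI → IIOMT → IIOMM, then the target.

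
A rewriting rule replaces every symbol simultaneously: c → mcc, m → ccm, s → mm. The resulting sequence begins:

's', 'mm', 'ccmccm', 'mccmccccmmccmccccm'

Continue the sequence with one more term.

Applying the rule to each of the 18 symbols of mccmccccmmccmccccm gives the pieces ccm mcc mcc ccm mcc mcc mcc mcc ccm ccm mcc mcc ccm mcc mcc mcc mcc ccm, which concatenate to the answer.

ccmmccmccccmmccmccmccmccccmccmmccmccccmmccmccmccmccccm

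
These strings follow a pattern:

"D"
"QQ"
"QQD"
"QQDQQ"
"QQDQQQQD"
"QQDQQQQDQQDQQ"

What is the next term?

Each term (from the third on) is the previous term followed by the one before it: term 3 = QQ·D = QQD.
So term 7 is QQDQQQQDQQDQQ·QQDQQQQD.

QQDQQQQDQQDQQQQDQQQQD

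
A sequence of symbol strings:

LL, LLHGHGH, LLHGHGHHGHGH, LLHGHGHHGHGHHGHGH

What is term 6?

Each term is the previous one with HGHGH appended.
From LLHGHGHHGHGHHGHGH, 2 further steps: LLHGHGHHGHGHHGHGH → LLHGHGHHGHGHHGHGHHGHGH → (answer).

LLHGHGHHGHGHHGHGHHGHGHHGHGH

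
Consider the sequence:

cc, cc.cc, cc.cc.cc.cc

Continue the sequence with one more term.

Every step duplicates the string with '.' between the halves.
One more doubling of cc.cc.cc.cc gives the answer.

cc.cc.cc.cc.cc.cc.cc.cc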